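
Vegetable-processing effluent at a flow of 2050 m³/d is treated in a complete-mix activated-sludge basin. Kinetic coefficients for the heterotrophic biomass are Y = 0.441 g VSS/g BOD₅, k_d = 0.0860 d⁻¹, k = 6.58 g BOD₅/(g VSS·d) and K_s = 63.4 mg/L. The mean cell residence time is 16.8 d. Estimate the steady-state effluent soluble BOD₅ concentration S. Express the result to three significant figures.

From the Monod/SRT balance for a CMAS, S = K_s·(1+k_d θ_c)/[θ_c·(Y k − k_d) − 1] = 63.4 × (1 + 0.0860 × 16.8) / [16.8 × (0.441 × 6.58 − 0.0860) − 1] = 155.0 / 46.31 = 3.347 mg/L.

S ≈ 3.35 mg/L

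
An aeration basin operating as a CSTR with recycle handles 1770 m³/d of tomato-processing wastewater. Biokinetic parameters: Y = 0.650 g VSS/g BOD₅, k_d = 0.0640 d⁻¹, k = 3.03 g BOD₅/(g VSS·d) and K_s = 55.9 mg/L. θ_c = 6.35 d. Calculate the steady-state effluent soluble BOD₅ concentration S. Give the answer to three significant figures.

From the Monod/SRT balance for a CMAS, S = K_s·(1+k_d θ_c)/[θ_c·(Y k − k_d) − 1] = 55.9 × (1 + 0.0640 × 6.35) / [6.35 × (0.650 × 3.03 − 0.0640) − 1] = 78.62 / 11.10 = 7.083 mg/L.

S ≈ 7.08 mg/L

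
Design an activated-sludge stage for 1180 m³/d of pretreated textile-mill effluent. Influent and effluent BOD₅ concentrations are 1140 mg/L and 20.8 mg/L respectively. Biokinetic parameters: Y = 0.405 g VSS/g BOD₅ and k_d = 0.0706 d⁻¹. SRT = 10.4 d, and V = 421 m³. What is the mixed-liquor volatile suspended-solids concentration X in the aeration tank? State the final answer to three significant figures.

Solving the biomass balance for X: X = Y Q (S₀−S) θ_c / [V (1+k_d θ_c)] = 0.405 × 1180 × (1140 − 20.8) × 10.4 / [421 × (1 + 0.0706 × 10.4)] = 7619 mg/L.

X ≈ 7620 mg/L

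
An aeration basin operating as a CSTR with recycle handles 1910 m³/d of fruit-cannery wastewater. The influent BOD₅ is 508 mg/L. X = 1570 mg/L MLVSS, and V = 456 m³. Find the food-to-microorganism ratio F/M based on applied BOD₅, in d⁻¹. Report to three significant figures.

F/M = applied load / biomass = Q·S₀/(V·X) = 1910 × 508 / (456.0 × 1570) = 1.355 d⁻¹.

F/M ≈ 1.36 d⁻¹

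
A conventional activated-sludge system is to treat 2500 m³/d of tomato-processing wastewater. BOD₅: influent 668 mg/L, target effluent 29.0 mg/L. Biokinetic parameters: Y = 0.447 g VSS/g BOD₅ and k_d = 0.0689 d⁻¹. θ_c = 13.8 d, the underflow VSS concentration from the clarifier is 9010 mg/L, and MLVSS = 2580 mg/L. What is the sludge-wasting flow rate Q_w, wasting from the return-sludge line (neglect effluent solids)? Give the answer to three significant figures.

Steady-state biomass mass balance: V·X·(1 + k_d·θ_c) = Y·Q·(S₀ − S)·θ_c, so V = 0.447 × 2500 × (668 − 29.0) × 13.8 / [2580 × (1 + 0.0689 × 13.8)] = 9.85×10^6 / 5033 = 1958 m³.
Q_w = (V·X)/(θ_c X_r) = 1958 × 2580 / (13.8 × 9010) = 40.63 m³/d.

Q_w ≈ 40.6 m³/d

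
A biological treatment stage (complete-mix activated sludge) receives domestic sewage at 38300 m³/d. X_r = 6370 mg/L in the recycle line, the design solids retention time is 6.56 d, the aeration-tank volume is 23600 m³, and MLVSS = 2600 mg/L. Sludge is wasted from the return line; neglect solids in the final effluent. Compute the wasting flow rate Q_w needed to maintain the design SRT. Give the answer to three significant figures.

Q_w = (V·X)/(θ_c X_r) = 23600 × 2600 / (6.56 × 6370) = 1468 m³/d.

Q_w ≈ 1470 m³/d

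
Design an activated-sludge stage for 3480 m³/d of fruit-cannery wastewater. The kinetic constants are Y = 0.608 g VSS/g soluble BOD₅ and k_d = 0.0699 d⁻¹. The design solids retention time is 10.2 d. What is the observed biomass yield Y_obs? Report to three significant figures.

Y_obs ≈ 0.355 g VSS/g soluble BOD₅

Y_obs = Y / (1 + k_d θ_c) = 0.608 / (1 + 0.0699 × 10.2) = 0.608 / 1.713 = 0.3549.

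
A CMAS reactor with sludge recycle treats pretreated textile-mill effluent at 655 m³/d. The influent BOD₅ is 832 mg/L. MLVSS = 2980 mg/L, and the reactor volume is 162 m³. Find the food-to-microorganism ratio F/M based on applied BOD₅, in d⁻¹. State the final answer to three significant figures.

F/M ≈ 1.13 d⁻¹

F/M = Q·S₀ / (V·X) = 655 × 832 / (162.0 × 2980) = 1.129 g BOD₅·(g VSS·d)⁻¹.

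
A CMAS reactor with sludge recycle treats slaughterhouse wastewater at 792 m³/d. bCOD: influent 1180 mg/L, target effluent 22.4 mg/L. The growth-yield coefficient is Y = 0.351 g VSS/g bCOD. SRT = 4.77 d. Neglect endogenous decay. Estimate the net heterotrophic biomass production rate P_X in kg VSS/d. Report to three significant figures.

Since k_d ≈ 0, Y_obs = Y = 0.351 g VSS/g bCOD.
Mass of bCOD removed per day: Q(S₀ − S) = 792 × 1158 g/m³ = 916.8 kg/d.
Biomass produced: P_X = Y_obs·Q·ΔS = 0.3510 × 916.8 ≈ 321.8 kg VSS/d.

P_X ≈ 322 kg VSS/d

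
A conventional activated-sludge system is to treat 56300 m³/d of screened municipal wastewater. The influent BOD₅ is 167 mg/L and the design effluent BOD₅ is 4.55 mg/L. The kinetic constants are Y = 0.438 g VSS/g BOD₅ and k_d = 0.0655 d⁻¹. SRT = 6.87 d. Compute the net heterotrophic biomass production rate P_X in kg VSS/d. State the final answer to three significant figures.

Correct the yield for decay: Y_obs = Y/(1 + k_d θ_c) = 0.438 / (1 + 0.0655 × 6.87) = 0.438 / 1.450 = 0.3021.
Mass of BOD₅ removed per day: Q(S₀ − S) = 56300 × 162.4 g/m³ = 9146 kg/d.
Net biomass production P_X = Y_obs × Q·(S₀ − S) = 0.3021 × 9146 = 2763 kg VSS/d.

P_X ≈ 2760 kg VSS/d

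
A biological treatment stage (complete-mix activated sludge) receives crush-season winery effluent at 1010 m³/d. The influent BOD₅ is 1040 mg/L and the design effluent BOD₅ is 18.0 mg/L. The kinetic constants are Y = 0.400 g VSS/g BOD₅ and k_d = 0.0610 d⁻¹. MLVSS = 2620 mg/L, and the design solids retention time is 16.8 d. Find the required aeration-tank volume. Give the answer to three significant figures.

V ≈ 1310 m³

From the SRT design equation V = Y Q (S₀−S) θ_c / [X (1 + k_d θ_c)] = 0.400 × 1010 × (1040 − 18.0) × 16.8 / [2620 × (1 + 0.0610 × 16.8)] = 6.94×10^6 / 5305 = 1308 m³.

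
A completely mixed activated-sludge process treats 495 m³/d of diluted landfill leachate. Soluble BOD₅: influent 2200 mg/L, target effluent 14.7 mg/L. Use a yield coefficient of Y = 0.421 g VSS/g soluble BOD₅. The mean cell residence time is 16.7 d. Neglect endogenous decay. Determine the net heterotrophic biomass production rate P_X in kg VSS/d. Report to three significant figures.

No decay correction is needed, so Y_obs = Y = 0.421.
ΔS = 2200 − 14.7 = 2185 mg/L, so the substrate removal rate is 495 × 2185/1000 = 1082 kg soluble BOD₅/d.
P_X = Y_obs · Q(S₀ − S) = 0.4210 × 1082 = 455.4 kg VSS/d.

P_X ≈ 455 kg VSS/d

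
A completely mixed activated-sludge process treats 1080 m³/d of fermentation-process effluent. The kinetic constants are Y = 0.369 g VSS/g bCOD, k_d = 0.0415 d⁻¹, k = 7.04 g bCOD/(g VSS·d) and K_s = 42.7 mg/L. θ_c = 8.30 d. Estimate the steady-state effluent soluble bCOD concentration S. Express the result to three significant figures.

For a completely mixed reactor with recycle the Lawrence–McCarty relation gives S = K_s·(1 + k_d·θ_c) / [θ_c·(Y·k − k_d) − 1] = 42.7 × (1 + 0.0415 × 8.30) / [8.30 × (0.369 × 7.04 − 0.0415) − 1] = 57.41 / 20.22 = 2.840 mg/L.

S ≈ 2.84 mg/L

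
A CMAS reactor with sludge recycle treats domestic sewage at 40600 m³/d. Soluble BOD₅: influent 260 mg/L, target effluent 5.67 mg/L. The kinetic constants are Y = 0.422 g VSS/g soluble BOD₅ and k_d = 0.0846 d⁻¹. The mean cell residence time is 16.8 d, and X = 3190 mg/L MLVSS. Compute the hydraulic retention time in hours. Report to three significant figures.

Rearranging the biomass balance for a CMAS with decay, V = Y·Q·ΔS·θ_c / [X·(1+k_d θ_c)] = 0.422 × 40600 × (260 − 5.67) × 16.8 / [3190 × (1 + 0.0846 × 16.8)] = 7.32×10^7 / 7724 = 9478 m³.
τ = V/Q = 9478/40600 = 0.2334 d, or 5.603 h.

τ ≈ 5.60 h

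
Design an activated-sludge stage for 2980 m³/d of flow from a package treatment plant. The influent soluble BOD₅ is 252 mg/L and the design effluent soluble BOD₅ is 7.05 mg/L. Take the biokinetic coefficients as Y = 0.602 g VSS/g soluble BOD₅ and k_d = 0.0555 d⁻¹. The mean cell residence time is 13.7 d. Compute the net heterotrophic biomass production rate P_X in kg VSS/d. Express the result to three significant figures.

P_X ≈ 250 kg VSS/d

Observed yield with endogenous decay: Y_obs = Y / (1 + k_d·θ_c) = 0.602 / (1 + 0.0555 × 13.7) = 0.602 / 1.760 = 0.3420 g VSS/g soluble BOD₅.
Substrate removed = Q·(S₀ − S) = 2980 m³/d × (252 − 7.05) g/m³ = 7.3×10^5 g/d = 730.0 kg/d.
P_X = Y_obs · Q(S₀ − S) = 0.3420 × 730.0 = 249.6 kg VSS/d.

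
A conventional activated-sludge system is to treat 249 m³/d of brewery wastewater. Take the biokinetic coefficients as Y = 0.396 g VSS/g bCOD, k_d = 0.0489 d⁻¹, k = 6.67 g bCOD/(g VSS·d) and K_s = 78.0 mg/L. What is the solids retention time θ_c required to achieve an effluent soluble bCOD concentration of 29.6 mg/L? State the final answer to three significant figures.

θ_c ≈ 1.48 d

Specific growth rate at S = 29.6 mg/L: μ = YkS/(K_s+S) = 0.396·6.67·29.6/(78.0+29.6) = 0.7266 d⁻¹.
Then 1/θ_c = μ − k_d = 0.7266 − 0.0489 = 0.6777 d⁻¹, giving θ_c = 1.476 d.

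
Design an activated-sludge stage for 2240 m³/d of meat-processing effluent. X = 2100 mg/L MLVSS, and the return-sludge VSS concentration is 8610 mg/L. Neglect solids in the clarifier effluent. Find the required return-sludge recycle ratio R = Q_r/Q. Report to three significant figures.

R ≈ 0.323

Solids balance on the clarifier gives (1+R)X = R·X_r, so R = X/(X_r − X) = 2100 / (8610 − 2100) = 0.3226.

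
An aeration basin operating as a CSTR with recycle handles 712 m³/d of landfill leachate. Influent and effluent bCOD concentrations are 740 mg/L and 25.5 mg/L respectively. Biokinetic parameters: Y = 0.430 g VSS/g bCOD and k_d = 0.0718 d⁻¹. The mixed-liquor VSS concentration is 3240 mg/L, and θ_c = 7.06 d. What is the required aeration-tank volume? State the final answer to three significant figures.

Rearranging the biomass balance for a CMAS with decay, V = Y·Q·ΔS·θ_c / [X·(1+k_d θ_c)] = 0.430 × 712 × (740 − 25.5) × 7.06 / [3240 × (1 + 0.0718 × 7.06)] = 1.54×10^6 / 4882 = 316.3 m³.

V ≈ 316 m³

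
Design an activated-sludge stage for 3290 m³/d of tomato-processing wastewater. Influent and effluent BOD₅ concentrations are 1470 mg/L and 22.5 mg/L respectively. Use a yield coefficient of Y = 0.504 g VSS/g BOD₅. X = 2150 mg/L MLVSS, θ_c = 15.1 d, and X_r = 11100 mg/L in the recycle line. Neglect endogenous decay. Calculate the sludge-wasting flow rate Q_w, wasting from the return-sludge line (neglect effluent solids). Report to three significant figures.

Q_w ≈ 216 m³/d

V·X = Y·Q·ΔS·θ_c gives V = 0.504 × 3290 × (1470 − 22.5) × 15.1 / 2150 = 16857 m³.
Q_w = (V·X)/(θ_c X_r) = 16857 × 2150 / (15.1 × 11100) = 216.2 m³/d.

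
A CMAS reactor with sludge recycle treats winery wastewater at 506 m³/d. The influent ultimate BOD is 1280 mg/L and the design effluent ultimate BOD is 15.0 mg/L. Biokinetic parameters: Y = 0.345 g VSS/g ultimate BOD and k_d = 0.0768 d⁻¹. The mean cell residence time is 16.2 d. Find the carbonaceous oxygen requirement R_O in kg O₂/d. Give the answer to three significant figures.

Correct the yield for decay: Y_obs = Y/(1 + k_d θ_c) = 0.345 / (1 + 0.0768 × 16.2) = 0.345 / 2.244 = 0.1537.
Substrate removed = Q·(S₀ − S) = 506 m³/d × (1280 − 15.0) g/m³ = 6.4×10^5 g/d = 640.1 kg/d.
Net sludge production P_X = 0.1537 × 640.1 = 98.40 kg VSS/d.
R_O = Q·ΔS − 1.42 P_X = 640.1 − 139.7 = 500.4 kg O₂/d.

R_O ≈ 500 kg O₂/d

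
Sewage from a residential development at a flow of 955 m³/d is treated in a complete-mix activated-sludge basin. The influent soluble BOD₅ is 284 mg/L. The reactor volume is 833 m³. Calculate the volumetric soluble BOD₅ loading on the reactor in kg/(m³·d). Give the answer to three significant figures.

L_v ≈ 0.326 kg soluble BOD₅/(m³·d)

Volumetric loading L_v = Q·S₀ / V = 955 × 284 g/m³ / 833.0 m³ = 325.6 g/(m³·d) = 0.3256 kg soluble BOD₅/(m³·d).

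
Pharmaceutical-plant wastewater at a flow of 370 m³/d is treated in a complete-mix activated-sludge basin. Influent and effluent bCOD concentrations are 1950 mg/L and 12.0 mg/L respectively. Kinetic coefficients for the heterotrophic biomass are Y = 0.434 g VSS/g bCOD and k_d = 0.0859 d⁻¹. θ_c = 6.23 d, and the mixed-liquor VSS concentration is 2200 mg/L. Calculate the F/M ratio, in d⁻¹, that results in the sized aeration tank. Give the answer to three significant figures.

F/M ≈ 0.571 d⁻¹

Rearranging the biomass balance for a CMAS with decay, V = Y·Q·ΔS·θ_c / [X·(1+k_d θ_c)] = 0.434 × 370 × (1950 − 12.0) × 6.23 / [2200 × (1 + 0.0859 × 6.23)] = 1.94×10^6 / 3377 = 574.1 m³.
F/M = applied load / biomass = Q·S₀/(V·X) = 370 × 1950 / (574.1 × 2200) = 0.5713 d⁻¹.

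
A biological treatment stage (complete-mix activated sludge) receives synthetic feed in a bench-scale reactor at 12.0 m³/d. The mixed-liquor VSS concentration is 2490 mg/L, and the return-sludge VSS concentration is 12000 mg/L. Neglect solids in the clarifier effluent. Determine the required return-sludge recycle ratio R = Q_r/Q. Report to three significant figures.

R ≈ 0.262

Mass balance around the secondary clarifier (neglecting effluent solids): R = X / (X_r − X) = 2490 / (12000 − 2490) = 0.2618.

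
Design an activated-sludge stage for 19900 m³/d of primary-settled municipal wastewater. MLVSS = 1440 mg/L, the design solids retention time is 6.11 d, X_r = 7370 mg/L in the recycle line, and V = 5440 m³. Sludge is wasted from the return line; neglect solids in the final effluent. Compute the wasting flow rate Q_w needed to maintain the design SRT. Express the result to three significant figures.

Q_w = (V·X)/(θ_c X_r) = 5440 × 1440 / (6.11 × 7370) = 174.0 m³/d.

Q_w ≈ 174 m³/d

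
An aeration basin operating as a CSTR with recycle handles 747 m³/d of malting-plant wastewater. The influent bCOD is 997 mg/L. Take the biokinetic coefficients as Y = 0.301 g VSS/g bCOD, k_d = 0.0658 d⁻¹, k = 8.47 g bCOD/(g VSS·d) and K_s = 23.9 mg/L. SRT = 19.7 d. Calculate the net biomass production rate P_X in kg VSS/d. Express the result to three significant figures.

For a completely mixed reactor with recycle the Lawrence–McCarty relation gives S = K_s·(1 + k_d·θ_c) / [θ_c·(Y·k − k_d) − 1] = 23.9 × (1 + 0.0658 × 19.7) / [19.7 × (0.301 × 8.47 − 0.0658) − 1] = 54.88 / 47.93 = 1.145 mg/L.
Correct the yield for decay: Y_obs = Y/(1 + k_d θ_c) = 0.301 / (1 + 0.0658 × 19.7) = 0.301 / 2.296 = 0.1311.
Mass of bCOD removed per day: Q(S₀ − S) = 747 × 995.9 g/m³ = 743.9 kg/d.
P_X = Y_obs · Q(S₀ − S) = 0.1311 × 743.9 = 97.51 kg VSS/d.

P_X ≈ 97.5 kg VSS/d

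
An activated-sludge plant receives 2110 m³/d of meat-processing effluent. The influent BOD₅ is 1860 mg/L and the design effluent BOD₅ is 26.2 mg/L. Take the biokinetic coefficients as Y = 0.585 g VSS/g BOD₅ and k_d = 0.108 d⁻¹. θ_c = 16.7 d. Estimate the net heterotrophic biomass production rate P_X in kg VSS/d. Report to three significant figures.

P_X ≈ 807 kg VSS/d

Correct the yield for decay: Y_obs = Y/(1 + k_d θ_c) = 0.585 / (1 + 0.108 × 16.7) = 0.585 / 2.804 = 0.2087.
Q·(S₀ − S) = 2110 × (1860 − 26.2) × 10⁻³ = 3869 kg/d removed.
Biomass produced: P_X = Y_obs·Q·ΔS = 0.2087 × 3869 ≈ 807.4 kg VSS/d.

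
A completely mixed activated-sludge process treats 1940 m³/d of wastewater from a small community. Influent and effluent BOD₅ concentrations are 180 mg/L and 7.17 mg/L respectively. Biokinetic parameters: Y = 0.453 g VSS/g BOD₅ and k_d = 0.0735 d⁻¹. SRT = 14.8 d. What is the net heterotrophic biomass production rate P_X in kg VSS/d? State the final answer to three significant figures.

P_X ≈ 72.7 kg VSS/d

Correct the yield for decay: Y_obs = Y/(1 + k_d θ_c) = 0.453 / (1 + 0.0735 × 14.8) = 0.453 / 2.088 = 0.2170.
ΔS = 180 − 7.17 = 172.8 mg/L, so the substrate removal rate is 1940 × 172.8/1000 = 335.3 kg BOD₅/d.
Net biomass production P_X = Y_obs × Q·(S₀ − S) = 0.2170 × 335.3 = 72.75 kg VSS/d.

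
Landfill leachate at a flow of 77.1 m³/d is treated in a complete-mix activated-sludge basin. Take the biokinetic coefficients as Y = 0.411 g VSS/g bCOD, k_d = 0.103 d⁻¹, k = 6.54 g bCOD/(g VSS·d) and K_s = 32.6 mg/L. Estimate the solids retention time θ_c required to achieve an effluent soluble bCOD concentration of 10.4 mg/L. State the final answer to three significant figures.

From 1/θ_c = Y·k·S/(K_s + S) − k_d: Y·k·S/(K_s+S) = 0.411 × 6.54 × 10.4 / (32.6 + 10.4) = 0.6501 d⁻¹.
Then 1/θ_c = μ − k_d = 0.6501 − 0.103 = 0.5471 d⁻¹, giving θ_c = 1.828 d.

θ_c ≈ 1.83 d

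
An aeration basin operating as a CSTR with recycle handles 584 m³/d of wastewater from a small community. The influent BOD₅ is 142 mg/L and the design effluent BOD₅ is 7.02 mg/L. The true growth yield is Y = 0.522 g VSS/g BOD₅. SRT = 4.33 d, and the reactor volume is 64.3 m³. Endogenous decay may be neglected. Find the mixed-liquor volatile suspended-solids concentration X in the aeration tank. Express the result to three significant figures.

X ≈ 2770 mg/L

From V·X = Y·Q·(S₀ − S)·θ_c (decay neglected): X = 0.522 × 584 × (142 − 7.02) × 4.33 / 64.3 = 2771 mg/L.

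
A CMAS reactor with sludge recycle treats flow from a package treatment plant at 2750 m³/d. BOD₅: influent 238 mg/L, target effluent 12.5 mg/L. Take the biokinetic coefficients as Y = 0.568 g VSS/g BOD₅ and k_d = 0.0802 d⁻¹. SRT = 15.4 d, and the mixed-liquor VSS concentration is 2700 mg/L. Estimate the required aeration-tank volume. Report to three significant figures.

From the SRT design equation V = Y Q (S₀−S) θ_c / [X (1 + k_d θ_c)] = 0.568 × 2750 × (238 − 12.5) × 15.4 / [2700 × (1 + 0.0802 × 15.4)] = 5.42×10^6 / 6035 = 898.9 m³.

V ≈ 899 m³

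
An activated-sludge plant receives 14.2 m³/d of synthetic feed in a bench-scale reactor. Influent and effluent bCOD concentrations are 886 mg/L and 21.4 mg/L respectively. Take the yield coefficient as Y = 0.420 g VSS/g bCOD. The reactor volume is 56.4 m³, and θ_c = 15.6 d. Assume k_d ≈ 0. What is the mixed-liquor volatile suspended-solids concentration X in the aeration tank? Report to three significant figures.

X = Y·Q·ΔS·θ_c / V = 0.420 × 14.2 × (886 − 21.4) × 15.6 / 56.4 = 1426 mg/L.

X ≈ 1430 mg/L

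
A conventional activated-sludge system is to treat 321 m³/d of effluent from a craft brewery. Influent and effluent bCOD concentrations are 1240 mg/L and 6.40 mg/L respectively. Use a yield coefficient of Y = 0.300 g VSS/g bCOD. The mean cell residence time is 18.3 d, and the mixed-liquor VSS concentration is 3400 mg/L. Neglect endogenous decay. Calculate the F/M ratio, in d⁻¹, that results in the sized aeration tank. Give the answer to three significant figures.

F/M ≈ 0.183 d⁻¹

V·X = Y·Q·ΔS·θ_c gives V = 0.300 × 321 × (1240 − 6.40) × 18.3 / 3400 = 639.4 m³.
F/M = applied load / biomass = Q·S₀/(V·X) = 321 × 1240 / (639.4 × 3400) = 0.1831 d⁻¹.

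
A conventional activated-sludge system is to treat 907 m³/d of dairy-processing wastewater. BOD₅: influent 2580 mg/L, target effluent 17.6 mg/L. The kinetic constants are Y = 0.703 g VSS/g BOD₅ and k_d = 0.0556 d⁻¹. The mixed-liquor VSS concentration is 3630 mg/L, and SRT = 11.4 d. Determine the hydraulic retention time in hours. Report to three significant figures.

τ ≈ 83.1 h

From the SRT design equation V = Y Q (S₀−S) θ_c / [X (1 + k_d θ_c)] = 0.703 × 907 × (2580 − 17.6) × 11.4 / [3630 × (1 + 0.0556 × 11.4)] = 1.86×10^7 / 5931 = 3140 m³.
HRT = V/Q = 3140 m³ / 907 m³·d⁻¹ = 3.463 d × 24 = 83.10 h.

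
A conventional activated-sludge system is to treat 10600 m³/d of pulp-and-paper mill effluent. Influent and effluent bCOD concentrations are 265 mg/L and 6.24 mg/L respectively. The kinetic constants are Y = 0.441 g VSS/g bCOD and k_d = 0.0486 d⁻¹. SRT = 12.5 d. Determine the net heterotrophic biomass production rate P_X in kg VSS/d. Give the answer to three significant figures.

Observed yield with endogenous decay: Y_obs = Y / (1 + k_d·θ_c) = 0.441 / (1 + 0.0486 × 12.5) = 0.441 / 1.607 = 0.2743 g VSS/g bCOD.
Mass of bCOD removed per day: Q(S₀ − S) = 10600 × 258.8 g/m³ = 2743 kg/d.
So the net sludge growth is P_X = 0.2743 × 2743 = 752.5 kg VSS/d.

P_X ≈ 752 kg VSS/d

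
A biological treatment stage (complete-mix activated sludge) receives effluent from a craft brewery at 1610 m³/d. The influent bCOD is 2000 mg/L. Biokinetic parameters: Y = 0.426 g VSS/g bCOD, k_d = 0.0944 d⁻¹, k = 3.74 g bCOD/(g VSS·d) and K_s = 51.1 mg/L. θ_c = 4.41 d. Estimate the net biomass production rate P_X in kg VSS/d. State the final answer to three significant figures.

P_X ≈ 962 kg VSS/d

From the Monod/SRT balance for a CMAS, S = K_s·(1+k_d θ_c)/[θ_c·(Y k − k_d) − 1] = 51.1 × (1 + 0.0944 × 4.41) / [4.41 × (0.426 × 3.74 − 0.0944) − 1] = 72.37 / 5.610 = 12.90 mg/L.
Correct the yield for decay: Y_obs = Y/(1 + k_d θ_c) = 0.426 / (1 + 0.0944 × 4.41) = 0.426 / 1.416 = 0.3008.
ΔS = 2000 − 12.9 = 1987 mg/L, so the substrate removal rate is 1610 × 1987/1000 = 3199 kg bCOD/d.
Biomass produced: P_X = Y_obs·Q·ΔS = 0.3008 × 3199 ≈ 962.3 kg VSS/d.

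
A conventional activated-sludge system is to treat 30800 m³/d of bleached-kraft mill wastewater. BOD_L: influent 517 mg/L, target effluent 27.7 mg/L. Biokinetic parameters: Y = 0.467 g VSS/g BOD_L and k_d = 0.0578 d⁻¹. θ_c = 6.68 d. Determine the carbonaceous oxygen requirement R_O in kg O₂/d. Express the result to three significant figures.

R_O ≈ 7860 kg O₂/d

Y_obs = Y / (1 + k_d θ_c) = 0.467 / (1 + 0.0578 × 6.68) = 0.467 / 1.386 = 0.3369.
Substrate removed = Q·(S₀ − S) = 30800 m³/d × (517 − 27.7) g/m³ = 1.51×10^7 g/d = 15070 kg/d.
P_X = Y_obs·Q·(S₀ − S) = 0.3369 × 15070 = 5077 kg VSS/d.
R_O = Q·(S₀ − S) − 1.42·P_X = 15070 − 1.42 × 5077 = 7860 kg O₂/d.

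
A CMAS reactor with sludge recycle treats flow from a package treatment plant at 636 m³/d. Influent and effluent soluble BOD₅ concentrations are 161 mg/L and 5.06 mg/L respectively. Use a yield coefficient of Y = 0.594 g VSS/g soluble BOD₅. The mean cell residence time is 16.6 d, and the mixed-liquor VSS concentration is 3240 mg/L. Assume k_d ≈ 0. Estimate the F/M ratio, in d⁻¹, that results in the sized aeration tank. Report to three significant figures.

V·X = Y·Q·ΔS·θ_c gives V = 0.594 × 636 × (161 − 5.06) × 16.6 / 3240 = 301.8 m³.
F/M = Q·S₀ / (V·X) = 636 × 161 / (301.8 × 3240) = 0.1047 g soluble BOD₅·(g VSS·d)⁻¹.

F/M ≈ 0.105 d⁻¹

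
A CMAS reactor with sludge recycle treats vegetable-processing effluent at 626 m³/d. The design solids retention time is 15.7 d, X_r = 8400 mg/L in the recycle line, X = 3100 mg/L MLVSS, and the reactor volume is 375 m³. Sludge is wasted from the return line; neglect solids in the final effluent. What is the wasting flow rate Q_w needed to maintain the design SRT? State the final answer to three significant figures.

Q_w = (V·X)/(θ_c X_r) = 375.0 × 3100 / (15.7 × 8400) = 8.815 m³/d.

Q_w ≈ 8.81 m³/d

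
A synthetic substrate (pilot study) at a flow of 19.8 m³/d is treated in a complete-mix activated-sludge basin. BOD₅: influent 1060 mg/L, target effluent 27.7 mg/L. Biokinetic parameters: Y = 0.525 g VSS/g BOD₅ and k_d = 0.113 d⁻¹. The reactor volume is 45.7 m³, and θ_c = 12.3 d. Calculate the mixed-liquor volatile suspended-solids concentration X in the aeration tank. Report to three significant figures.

From V·X·(1 + k_d·θ_c) = Y·Q·(S₀ − S)·θ_c: X = 0.525 × 19.8 × (1060 − 27.7) × 12.3 / [45.7 × (1 + 0.113 × 12.3)] = 1208 mg/L.

X ≈ 1210 mg/L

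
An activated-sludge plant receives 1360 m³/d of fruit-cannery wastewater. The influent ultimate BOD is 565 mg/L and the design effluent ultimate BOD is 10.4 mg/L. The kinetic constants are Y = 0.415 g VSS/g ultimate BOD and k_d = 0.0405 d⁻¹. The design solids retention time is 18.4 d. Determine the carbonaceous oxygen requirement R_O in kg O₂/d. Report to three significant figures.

Y_obs = Y / (1 + k_d θ_c) = 0.415 / (1 + 0.0405 × 18.4) = 0.415 / 1.745 = 0.2378.
ΔS = 565 − 10.4 = 554.6 mg/L, so the substrate removal rate is 1360 × 554.6/1000 = 754.3 kg ultimate BOD/d.
Biomass synthesised: P_X = Y_obs × 754.3 = 179.4 kg VSS/d.
Carbonaceous O₂ demand = substrate oxidised − cell-mass equivalent = 754.3 − 1.42 × 179.4 = 499.6 kg O₂/d.

R_O ≈ 500 kg O₂/d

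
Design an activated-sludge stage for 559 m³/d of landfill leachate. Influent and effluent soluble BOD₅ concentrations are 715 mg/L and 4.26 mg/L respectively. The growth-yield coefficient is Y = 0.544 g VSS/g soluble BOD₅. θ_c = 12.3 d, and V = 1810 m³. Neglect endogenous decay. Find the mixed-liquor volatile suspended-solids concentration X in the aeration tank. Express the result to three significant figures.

X ≈ 1470 mg/L

X = Y·Q·ΔS·θ_c / V = 0.544 × 559 × (715 − 4.26) × 12.3 / 1810 = 1469 mg/L.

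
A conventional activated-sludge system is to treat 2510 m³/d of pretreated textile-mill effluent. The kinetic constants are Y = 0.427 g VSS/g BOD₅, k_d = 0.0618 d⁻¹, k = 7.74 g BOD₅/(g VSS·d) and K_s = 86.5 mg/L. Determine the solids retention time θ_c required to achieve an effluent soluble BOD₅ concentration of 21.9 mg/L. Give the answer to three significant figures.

From 1/θ_c = Y·k·S/(K_s + S) − k_d: Y·k·S/(K_s+S) = 0.427 × 7.74 × 21.9 / (86.5 + 21.9) = 0.6677 d⁻¹.
Then 1/θ_c = μ − k_d = 0.6677 − 0.0618 = 0.6059 d⁻¹, giving θ_c = 1.650 d.

θ_c ≈ 1.65 d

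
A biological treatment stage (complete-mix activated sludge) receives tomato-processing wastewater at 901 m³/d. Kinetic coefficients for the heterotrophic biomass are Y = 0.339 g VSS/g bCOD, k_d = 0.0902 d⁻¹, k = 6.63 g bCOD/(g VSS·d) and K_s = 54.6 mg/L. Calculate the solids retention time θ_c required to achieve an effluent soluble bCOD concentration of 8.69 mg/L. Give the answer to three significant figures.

θ_c ≈ 4.58 d

Specific growth rate at S = 8.69 mg/L: μ = YkS/(K_s+S) = 0.339·6.63·8.69/(54.6+8.69) = 0.3086 d⁻¹.
θ_c = 1/(μ − k_d) = 1/(0.3086 − 0.0902) = 1/0.2184 = 4.579 d.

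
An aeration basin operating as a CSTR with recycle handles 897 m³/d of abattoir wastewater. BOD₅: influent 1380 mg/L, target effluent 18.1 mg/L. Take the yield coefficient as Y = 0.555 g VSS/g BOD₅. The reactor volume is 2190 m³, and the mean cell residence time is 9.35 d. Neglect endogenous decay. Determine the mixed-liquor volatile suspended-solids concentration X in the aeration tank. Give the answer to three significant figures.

Without decay, X = Y Q (S₀−S) θ_c / V = 0.555 × 897 × (1380 − 18.1) × 9.35 / 2190 = 2895 mg/L.

X ≈ 2890 mg/L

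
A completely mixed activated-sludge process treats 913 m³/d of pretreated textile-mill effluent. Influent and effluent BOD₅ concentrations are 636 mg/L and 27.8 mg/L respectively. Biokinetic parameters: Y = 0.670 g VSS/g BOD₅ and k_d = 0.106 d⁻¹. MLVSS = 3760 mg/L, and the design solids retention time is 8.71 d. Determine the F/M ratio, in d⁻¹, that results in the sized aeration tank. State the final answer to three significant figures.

Steady-state biomass mass balance: V·X·(1 + k_d·θ_c) = Y·Q·(S₀ − S)·θ_c, so V = 0.670 × 913 × (636 − 27.8) × 8.71 / [3760 × (1 + 0.106 × 8.71)] = 3.24×10^6 / 7231 = 448.1 m³.
Food-to-microorganism ratio F/M = Q S₀ / (V X) = 913 × 636 / (448.1 × 3760) = 0.3446 d⁻¹.

F/M ≈ 0.345 d⁻¹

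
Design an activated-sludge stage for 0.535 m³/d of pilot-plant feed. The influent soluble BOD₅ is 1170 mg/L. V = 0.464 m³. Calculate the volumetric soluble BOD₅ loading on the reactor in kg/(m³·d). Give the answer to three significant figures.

L_v ≈ 1.35 kg soluble BOD₅/(m³·d)

Applied soluble BOD₅ load per unit volume = Q·S₀/V = (0.535 × 1170/1000)/0.4640 = 1.349 kg soluble BOD₅·m⁻³·d⁻¹.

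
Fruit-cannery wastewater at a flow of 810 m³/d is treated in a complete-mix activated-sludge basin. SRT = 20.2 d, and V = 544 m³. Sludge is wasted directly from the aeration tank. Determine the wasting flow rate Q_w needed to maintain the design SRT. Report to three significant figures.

Q_w ≈ 26.9 m³/d

With mixed-liquor wasting, θ_c = V/Q_w, so Q_w = V/θ_c = 544.0/20.2 = 26.93 m³/d.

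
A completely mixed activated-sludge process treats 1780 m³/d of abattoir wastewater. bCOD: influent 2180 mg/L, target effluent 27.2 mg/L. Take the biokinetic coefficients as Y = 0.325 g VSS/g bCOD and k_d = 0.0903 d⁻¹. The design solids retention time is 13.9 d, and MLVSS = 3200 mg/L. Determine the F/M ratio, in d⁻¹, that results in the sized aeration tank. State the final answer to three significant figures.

Rearranging the biomass balance for a CMAS with decay, V = Y·Q·ΔS·θ_c / [X·(1+k_d θ_c)] = 0.325 × 1780 × (2180 − 27.2) × 13.9 / [3200 × (1 + 0.0903 × 13.9)] = 1.73×10^7 / 7217 = 2399 m³.
Food-to-microorganism ratio F/M = Q S₀ / (V X) = 1780 × 2180 / (2399 × 3200) = 0.5055 d⁻¹.

F/M ≈ 0.506 d⁻¹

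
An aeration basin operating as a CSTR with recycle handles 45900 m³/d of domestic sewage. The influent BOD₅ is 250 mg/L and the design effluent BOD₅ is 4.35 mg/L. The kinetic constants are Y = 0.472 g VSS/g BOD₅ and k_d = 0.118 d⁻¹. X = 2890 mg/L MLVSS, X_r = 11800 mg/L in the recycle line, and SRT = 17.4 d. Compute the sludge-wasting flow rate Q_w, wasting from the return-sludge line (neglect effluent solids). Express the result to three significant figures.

Rearranging the biomass balance for a CMAS with decay, V = Y·Q·ΔS·θ_c / [X·(1+k_d θ_c)] = 0.472 × 45900 × (250 − 4.35) × 17.4 / [2890 × (1 + 0.118 × 17.4)] = 9.26×10^7 / 8824 = 10495 m³.
Q_w = (V·X)/(θ_c X_r) = 10495 × 2890 / (17.4 × 11800) = 147.7 m³/d.

Q_w ≈ 148 m³/d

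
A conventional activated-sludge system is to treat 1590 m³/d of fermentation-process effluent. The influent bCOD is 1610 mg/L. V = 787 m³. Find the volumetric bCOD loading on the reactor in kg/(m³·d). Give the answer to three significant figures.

L_v ≈ 3.25 kg bCOD/(m³·d)

Volumetric loading L_v = Q·S₀ / V = 1590 × 1610 g/m³ / 787.0 m³ = 3253 g/(m³·d) = 3.253 kg bCOD/(m³·d).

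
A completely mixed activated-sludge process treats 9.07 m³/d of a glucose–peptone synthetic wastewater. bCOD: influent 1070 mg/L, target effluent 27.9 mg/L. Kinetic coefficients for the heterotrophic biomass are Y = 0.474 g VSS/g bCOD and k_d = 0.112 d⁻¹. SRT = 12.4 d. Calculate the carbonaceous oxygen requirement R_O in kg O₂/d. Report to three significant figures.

R_O ≈ 6.79 kg O₂/d

Y_obs = Y / (1 + k_d θ_c) = 0.474 / (1 + 0.112 × 12.4) = 0.474 / 2.389 = 0.1984.
ΔS = 1070 − 27.9 = 1042 mg/L, so the substrate removal rate is 9.07 × 1042/1000 = 9.452 kg bCOD/d.
Biomass synthesised: P_X = Y_obs × 9.452 = 1.875 kg VSS/d.
R_O = Q·ΔS − 1.42 P_X = 9.452 − 2.663 = 6.789 kg O₂/d.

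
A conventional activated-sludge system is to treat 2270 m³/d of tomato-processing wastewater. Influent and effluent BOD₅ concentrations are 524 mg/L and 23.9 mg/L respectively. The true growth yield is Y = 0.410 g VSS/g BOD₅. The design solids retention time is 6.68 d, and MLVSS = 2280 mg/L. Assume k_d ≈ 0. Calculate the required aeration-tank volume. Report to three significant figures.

V·X = Y·Q·ΔS·θ_c gives V = 0.410 × 2270 × (524 − 23.9) × 6.68 / 2280 = 1364 m³.

V ≈ 1360 m³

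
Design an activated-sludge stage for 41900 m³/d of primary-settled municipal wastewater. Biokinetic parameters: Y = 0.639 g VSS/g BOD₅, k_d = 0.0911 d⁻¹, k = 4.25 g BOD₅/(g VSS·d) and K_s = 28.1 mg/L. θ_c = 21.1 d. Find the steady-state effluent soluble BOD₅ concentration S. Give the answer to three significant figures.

For a completely mixed reactor with recycle the Lawrence–McCarty relation gives S = K_s·(1 + k_d·θ_c) / [θ_c·(Y·k − k_d) − 1] = 28.1 × (1 + 0.0911 × 21.1) / [21.1 × (0.639 × 4.25 − 0.0911) − 1] = 82.11 / 54.38 = 1.510 mg/L.

S ≈ 1.51 mg/L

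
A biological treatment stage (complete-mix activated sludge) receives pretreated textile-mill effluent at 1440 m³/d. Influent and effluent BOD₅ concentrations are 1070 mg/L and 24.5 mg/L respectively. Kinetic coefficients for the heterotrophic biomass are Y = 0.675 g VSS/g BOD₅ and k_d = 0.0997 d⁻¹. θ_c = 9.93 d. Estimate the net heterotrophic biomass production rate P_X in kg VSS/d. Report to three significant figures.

P_X ≈ 511 kg VSS/d

Y_obs = Y / (1 + k_d θ_c) = 0.675 / (1 + 0.0997 × 9.93) = 0.675 / 1.990 = 0.3392.
Mass of BOD₅ removed per day: Q(S₀ − S) = 1440 × 1046 g/m³ = 1506 kg/d.
Biomass produced: P_X = Y_obs·Q·ΔS = 0.3392 × 1506 ≈ 510.7 kg VSS/d.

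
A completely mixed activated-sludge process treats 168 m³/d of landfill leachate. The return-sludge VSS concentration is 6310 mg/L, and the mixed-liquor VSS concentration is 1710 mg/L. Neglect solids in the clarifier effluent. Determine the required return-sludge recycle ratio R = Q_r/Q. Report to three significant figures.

R ≈ 0.372

Mass balance around the secondary clarifier (neglecting effluent solids): R = X / (X_r − X) = 1710 / (6310 − 1710) = 0.3717.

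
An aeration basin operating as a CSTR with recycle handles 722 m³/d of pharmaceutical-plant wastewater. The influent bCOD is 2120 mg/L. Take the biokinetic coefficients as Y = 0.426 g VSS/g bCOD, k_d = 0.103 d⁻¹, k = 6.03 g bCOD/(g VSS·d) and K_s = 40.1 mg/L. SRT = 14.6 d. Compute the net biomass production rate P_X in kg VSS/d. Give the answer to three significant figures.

Effluent substrate depends only on kinetics and SRT: S = K_s(1 + k_d θ_c) / [θ_c(Yk − k_d) − 1] = 40.1 × (1 + 0.103 × 14.6) / [14.6 × (0.426 × 6.03 − 0.103) − 1] = 100.4 / 35.00 = 2.869 mg/L.
Y_obs = Y / (1 + k_d θ_c) = 0.426 / (1 + 0.103 × 14.6) = 0.426 / 2.504 = 0.1701.
Substrate removed = Q·(S₀ − S) = 722 m³/d × (2120 − 2.87) g/m³ = 1.53×10^6 g/d = 1529 kg/d.
P_X = Y_obs · Q(S₀ − S) = 0.1701 × 1529 = 260.1 kg VSS/d.

P_X ≈ 260 kg VSS/d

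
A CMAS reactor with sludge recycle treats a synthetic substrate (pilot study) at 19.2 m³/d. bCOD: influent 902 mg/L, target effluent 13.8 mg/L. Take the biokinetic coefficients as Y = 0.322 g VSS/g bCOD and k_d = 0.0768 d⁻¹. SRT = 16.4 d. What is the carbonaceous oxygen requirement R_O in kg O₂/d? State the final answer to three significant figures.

R_O ≈ 13.6 kg O₂/d

Correct the yield for decay: Y_obs = Y/(1 + k_d θ_c) = 0.322 / (1 + 0.0768 × 16.4) = 0.322 / 2.260 = 0.1425.
ΔS = 902 − 13.8 = 888.2 mg/L, so the substrate removal rate is 19.2 × 888.2/1000 = 17.05 kg bCOD/d.
Biomass synthesised: P_X = Y_obs × 17.05 = 2.430 kg VSS/d.
R_O = Q·ΔS − 1.42 P_X = 17.05 − 3.451 = 13.60 kg O₂/d.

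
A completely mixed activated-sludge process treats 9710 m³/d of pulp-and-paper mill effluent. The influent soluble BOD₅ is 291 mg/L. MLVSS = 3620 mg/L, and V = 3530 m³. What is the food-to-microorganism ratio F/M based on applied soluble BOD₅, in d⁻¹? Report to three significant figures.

F/M ≈ 0.221 d⁻¹

Food-to-microorganism ratio F/M = Q S₀ / (V X) = 9710 × 291 / (3530 × 3620) = 0.2211 d⁻¹.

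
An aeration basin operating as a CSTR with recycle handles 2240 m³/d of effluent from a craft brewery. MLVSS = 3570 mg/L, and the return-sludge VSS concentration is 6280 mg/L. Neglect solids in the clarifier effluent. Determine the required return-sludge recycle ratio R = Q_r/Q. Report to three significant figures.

R ≈ 1.32

Mass balance around the secondary clarifier (neglecting effluent solids): R = X / (X_r − X) = 3570 / (6280 − 3570) = 1.317.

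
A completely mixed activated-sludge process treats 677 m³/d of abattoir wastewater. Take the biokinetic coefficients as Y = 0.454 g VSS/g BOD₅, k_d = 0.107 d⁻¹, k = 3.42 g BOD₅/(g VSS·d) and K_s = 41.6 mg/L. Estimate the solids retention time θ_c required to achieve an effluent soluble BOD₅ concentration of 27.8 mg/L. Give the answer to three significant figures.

θ_c ≈ 1.94 d

From 1/θ_c = Y·k·S/(K_s + S) − k_d: Y·k·S/(K_s+S) = 0.454 × 3.42 × 27.8 / (41.6 + 27.8) = 0.6220 d⁻¹.
1/θ_c = 0.6220 − 0.107 = 0.5150 d⁻¹, so θ_c = 1.942 d.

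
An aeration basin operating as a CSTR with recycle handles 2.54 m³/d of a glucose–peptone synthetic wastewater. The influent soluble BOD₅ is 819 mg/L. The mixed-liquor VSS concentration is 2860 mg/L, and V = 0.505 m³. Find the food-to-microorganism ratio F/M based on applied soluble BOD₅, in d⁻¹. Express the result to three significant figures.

F/M = Q·S₀ / (V·X) = 2.54 × 819 / (0.5050 × 2860) = 1.440 g soluble BOD₅·(g VSS·d)⁻¹.

F/M ≈ 1.44 d⁻¹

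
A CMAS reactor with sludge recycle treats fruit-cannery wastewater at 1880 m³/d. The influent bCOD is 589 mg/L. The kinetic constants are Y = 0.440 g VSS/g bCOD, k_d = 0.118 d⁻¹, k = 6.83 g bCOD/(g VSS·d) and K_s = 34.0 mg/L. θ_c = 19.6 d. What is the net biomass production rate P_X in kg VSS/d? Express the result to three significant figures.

P_X ≈ 147 kg VSS/d

For a completely mixed reactor with recycle the Lawrence–McCarty relation gives S = K_s·(1 + k_d·θ_c) / [θ_c·(Y·k − k_d) − 1] = 34.0 × (1 + 0.118 × 19.6) / [19.6 × (0.440 × 6.83 − 0.118) − 1] = 112.6 / 55.59 = 2.026 mg/L.
Y_obs = Y / (1 + k_d θ_c) = 0.440 / (1 + 0.118 × 19.6) = 0.440 / 3.313 = 0.1328.
ΔS = 589 − 2.03 = 587.0 mg/L, so the substrate removal rate is 1880 × 587.0/1000 = 1104 kg bCOD/d.
Net biomass production P_X = Y_obs × Q·(S₀ − S) = 0.1328 × 1104 = 146.6 kg VSS/d.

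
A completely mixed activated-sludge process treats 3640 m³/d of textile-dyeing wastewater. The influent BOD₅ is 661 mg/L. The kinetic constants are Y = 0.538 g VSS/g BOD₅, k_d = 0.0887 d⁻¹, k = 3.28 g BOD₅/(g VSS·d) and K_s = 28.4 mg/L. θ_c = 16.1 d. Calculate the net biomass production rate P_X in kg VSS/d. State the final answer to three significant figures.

From the Monod/SRT balance for a CMAS, S = K_s·(1+k_d θ_c)/[θ_c·(Y k − k_d) − 1] = 28.4 × (1 + 0.0887 × 16.1) / [16.1 × (0.538 × 3.28 − 0.0887) − 1] = 68.96 / 25.98 = 2.654 mg/L.
The observed yield is Y_obs = Y/(1 + k_d·θ_c) = 0.538 / (1 + 0.0887 × 16.1) = 0.538 / 2.428 = 0.2216 g VSS per g BOD₅ removed.
Mass of BOD₅ removed per day: Q(S₀ − S) = 3640 × 658.4 g/m³ = 2396 kg/d.
Biomass produced: P_X = Y_obs·Q·ΔS = 0.2216 × 2396 ≈ 531.0 kg VSS/d.

P_X ≈ 531 kg VSS/d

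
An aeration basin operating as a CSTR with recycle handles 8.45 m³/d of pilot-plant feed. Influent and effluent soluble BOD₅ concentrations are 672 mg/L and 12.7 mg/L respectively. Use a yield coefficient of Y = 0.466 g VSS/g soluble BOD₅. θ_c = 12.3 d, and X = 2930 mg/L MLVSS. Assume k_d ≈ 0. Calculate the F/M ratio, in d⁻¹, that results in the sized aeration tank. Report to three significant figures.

F/M ≈ 0.178 d⁻¹

Biomass mass balance (decay neglected): V·X = Y·Q·(S₀ − S)·θ_c, so V = 0.466 × 8.45 × (672 − 12.7) × 12.3 / 2930 = 10.90 m³.
Food-to-microorganism ratio F/M = Q S₀ / (V X) = 8.45 × 672 / (10.90 × 2930) = 0.1778 d⁻¹.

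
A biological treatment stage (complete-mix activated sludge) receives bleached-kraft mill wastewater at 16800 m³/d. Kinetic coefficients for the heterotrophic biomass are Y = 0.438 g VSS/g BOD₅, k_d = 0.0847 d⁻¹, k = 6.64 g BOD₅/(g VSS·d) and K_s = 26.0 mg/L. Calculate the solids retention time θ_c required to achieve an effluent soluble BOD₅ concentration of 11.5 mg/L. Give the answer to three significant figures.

θ_c ≈ 1.24 d

From 1/θ_c = Y·k·S/(K_s + S) − k_d: Y·k·S/(K_s+S) = 0.438 × 6.64 × 11.5 / (26.0 + 11.5) = 0.8919 d⁻¹.
Then 1/θ_c = μ − k_d = 0.8919 − 0.0847 = 0.8072 d⁻¹, giving θ_c = 1.239 d.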